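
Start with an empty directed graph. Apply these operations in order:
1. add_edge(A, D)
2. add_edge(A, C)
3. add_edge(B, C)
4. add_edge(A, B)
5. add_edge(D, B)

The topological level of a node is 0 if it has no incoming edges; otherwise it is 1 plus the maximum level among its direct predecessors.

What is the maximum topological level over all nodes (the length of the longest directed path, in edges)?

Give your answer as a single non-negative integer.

Answer: 3

Derivation:
Op 1: add_edge(A, D). Edges now: 1
Op 2: add_edge(A, C). Edges now: 2
Op 3: add_edge(B, C). Edges now: 3
Op 4: add_edge(A, B). Edges now: 4
Op 5: add_edge(D, B). Edges now: 5
Compute levels (Kahn BFS):
  sources (in-degree 0): A
  process A: level=0
    A->B: in-degree(B)=1, level(B)>=1
    A->C: in-degree(C)=1, level(C)>=1
    A->D: in-degree(D)=0, level(D)=1, enqueue
  process D: level=1
    D->B: in-degree(B)=0, level(B)=2, enqueue
  process B: level=2
    B->C: in-degree(C)=0, level(C)=3, enqueue
  process C: level=3
All levels: A:0, B:2, C:3, D:1
max level = 3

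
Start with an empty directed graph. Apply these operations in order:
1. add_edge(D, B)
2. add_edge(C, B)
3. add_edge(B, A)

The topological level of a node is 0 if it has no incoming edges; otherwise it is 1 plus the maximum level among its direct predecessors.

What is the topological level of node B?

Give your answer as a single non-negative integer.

Answer: 1

Derivation:
Op 1: add_edge(D, B). Edges now: 1
Op 2: add_edge(C, B). Edges now: 2
Op 3: add_edge(B, A). Edges now: 3
Compute levels (Kahn BFS):
  sources (in-degree 0): C, D
  process C: level=0
    C->B: in-degree(B)=1, level(B)>=1
  process D: level=0
    D->B: in-degree(B)=0, level(B)=1, enqueue
  process B: level=1
    B->A: in-degree(A)=0, level(A)=2, enqueue
  process A: level=2
All levels: A:2, B:1, C:0, D:0
level(B) = 1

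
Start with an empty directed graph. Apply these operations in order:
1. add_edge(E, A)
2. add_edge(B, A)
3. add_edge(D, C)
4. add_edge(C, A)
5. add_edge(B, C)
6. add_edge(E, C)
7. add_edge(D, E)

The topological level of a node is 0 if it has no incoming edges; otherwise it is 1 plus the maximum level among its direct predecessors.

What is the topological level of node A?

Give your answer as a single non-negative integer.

Answer: 3

Derivation:
Op 1: add_edge(E, A). Edges now: 1
Op 2: add_edge(B, A). Edges now: 2
Op 3: add_edge(D, C). Edges now: 3
Op 4: add_edge(C, A). Edges now: 4
Op 5: add_edge(B, C). Edges now: 5
Op 6: add_edge(E, C). Edges now: 6
Op 7: add_edge(D, E). Edges now: 7
Compute levels (Kahn BFS):
  sources (in-degree 0): B, D
  process B: level=0
    B->A: in-degree(A)=2, level(A)>=1
    B->C: in-degree(C)=2, level(C)>=1
  process D: level=0
    D->C: in-degree(C)=1, level(C)>=1
    D->E: in-degree(E)=0, level(E)=1, enqueue
  process E: level=1
    E->A: in-degree(A)=1, level(A)>=2
    E->C: in-degree(C)=0, level(C)=2, enqueue
  process C: level=2
    C->A: in-degree(A)=0, level(A)=3, enqueue
  process A: level=3
All levels: A:3, B:0, C:2, D:0, E:1
level(A) = 3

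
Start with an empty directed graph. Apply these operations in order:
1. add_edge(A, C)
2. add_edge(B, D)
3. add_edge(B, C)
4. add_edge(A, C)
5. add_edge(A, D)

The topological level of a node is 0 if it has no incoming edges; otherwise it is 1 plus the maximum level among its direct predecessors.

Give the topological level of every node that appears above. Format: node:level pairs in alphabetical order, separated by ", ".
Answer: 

Op 1: add_edge(A, C). Edges now: 1
Op 2: add_edge(B, D). Edges now: 2
Op 3: add_edge(B, C). Edges now: 3
Op 4: add_edge(A, C) (duplicate, no change). Edges now: 3
Op 5: add_edge(A, D). Edges now: 4
Compute levels (Kahn BFS):
  sources (in-degree 0): A, B
  process A: level=0
    A->C: in-degree(C)=1, level(C)>=1
    A->D: in-degree(D)=1, level(D)>=1
  process B: level=0
    B->C: in-degree(C)=0, level(C)=1, enqueue
    B->D: in-degree(D)=0, level(D)=1, enqueue
  process C: level=1
  process D: level=1
All levels: A:0, B:0, C:1, D:1

Answer: A:0, B:0, C:1, D:1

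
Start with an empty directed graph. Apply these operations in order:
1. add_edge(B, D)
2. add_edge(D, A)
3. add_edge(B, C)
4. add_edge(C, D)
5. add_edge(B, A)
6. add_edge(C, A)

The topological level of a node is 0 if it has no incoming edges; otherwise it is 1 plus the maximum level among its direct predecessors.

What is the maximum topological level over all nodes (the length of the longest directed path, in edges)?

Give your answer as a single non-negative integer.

Op 1: add_edge(B, D). Edges now: 1
Op 2: add_edge(D, A). Edges now: 2
Op 3: add_edge(B, C). Edges now: 3
Op 4: add_edge(C, D). Edges now: 4
Op 5: add_edge(B, A). Edges now: 5
Op 6: add_edge(C, A). Edges now: 6
Compute levels (Kahn BFS):
  sources (in-degree 0): B
  process B: level=0
    B->A: in-degree(A)=2, level(A)>=1
    B->C: in-degree(C)=0, level(C)=1, enqueue
    B->D: in-degree(D)=1, level(D)>=1
  process C: level=1
    C->A: in-degree(A)=1, level(A)>=2
    C->D: in-degree(D)=0, level(D)=2, enqueue
  process D: level=2
    D->A: in-degree(A)=0, level(A)=3, enqueue
  process A: level=3
All levels: A:3, B:0, C:1, D:2
max level = 3

Answer: 3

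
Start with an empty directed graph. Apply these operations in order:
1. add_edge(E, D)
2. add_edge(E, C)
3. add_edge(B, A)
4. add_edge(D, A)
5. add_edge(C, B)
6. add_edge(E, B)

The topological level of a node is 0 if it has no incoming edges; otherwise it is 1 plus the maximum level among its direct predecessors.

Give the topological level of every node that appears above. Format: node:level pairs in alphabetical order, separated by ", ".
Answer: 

Answer: A:3, B:2, C:1, D:1, E:0

Derivation:
Op 1: add_edge(E, D). Edges now: 1
Op 2: add_edge(E, C). Edges now: 2
Op 3: add_edge(B, A). Edges now: 3
Op 4: add_edge(D, A). Edges now: 4
Op 5: add_edge(C, B). Edges now: 5
Op 6: add_edge(E, B). Edges now: 6
Compute levels (Kahn BFS):
  sources (in-degree 0): E
  process E: level=0
    E->B: in-degree(B)=1, level(B)>=1
    E->C: in-degree(C)=0, level(C)=1, enqueue
    E->D: in-degree(D)=0, level(D)=1, enqueue
  process C: level=1
    C->B: in-degree(B)=0, level(B)=2, enqueue
  process D: level=1
    D->A: in-degree(A)=1, level(A)>=2
  process B: level=2
    B->A: in-degree(A)=0, level(A)=3, enqueue
  process A: level=3
All levels: A:3, B:2, C:1, D:1, E:0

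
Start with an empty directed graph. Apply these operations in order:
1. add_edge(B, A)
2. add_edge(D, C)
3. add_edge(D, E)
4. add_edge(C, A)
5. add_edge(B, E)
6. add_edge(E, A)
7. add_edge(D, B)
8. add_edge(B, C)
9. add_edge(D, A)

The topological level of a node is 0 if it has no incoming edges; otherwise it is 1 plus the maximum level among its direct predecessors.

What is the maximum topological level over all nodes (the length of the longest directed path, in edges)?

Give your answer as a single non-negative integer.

Op 1: add_edge(B, A). Edges now: 1
Op 2: add_edge(D, C). Edges now: 2
Op 3: add_edge(D, E). Edges now: 3
Op 4: add_edge(C, A). Edges now: 4
Op 5: add_edge(B, E). Edges now: 5
Op 6: add_edge(E, A). Edges now: 6
Op 7: add_edge(D, B). Edges now: 7
Op 8: add_edge(B, C). Edges now: 8
Op 9: add_edge(D, A). Edges now: 9
Compute levels (Kahn BFS):
  sources (in-degree 0): D
  process D: level=0
    D->A: in-degree(A)=3, level(A)>=1
    D->B: in-degree(B)=0, level(B)=1, enqueue
    D->C: in-degree(C)=1, level(C)>=1
    D->E: in-degree(E)=1, level(E)>=1
  process B: level=1
    B->A: in-degree(A)=2, level(A)>=2
    B->C: in-degree(C)=0, level(C)=2, enqueue
    B->E: in-degree(E)=0, level(E)=2, enqueue
  process C: level=2
    C->A: in-degree(A)=1, level(A)>=3
  process E: level=2
    E->A: in-degree(A)=0, level(A)=3, enqueue
  process A: level=3
All levels: A:3, B:1, C:2, D:0, E:2
max level = 3

Answer: 3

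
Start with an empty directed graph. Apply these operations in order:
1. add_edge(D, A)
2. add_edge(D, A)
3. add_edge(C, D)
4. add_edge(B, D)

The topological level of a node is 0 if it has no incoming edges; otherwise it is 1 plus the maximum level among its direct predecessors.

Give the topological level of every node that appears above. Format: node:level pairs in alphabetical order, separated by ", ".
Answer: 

Answer: A:2, B:0, C:0, D:1

Derivation:
Op 1: add_edge(D, A). Edges now: 1
Op 2: add_edge(D, A) (duplicate, no change). Edges now: 1
Op 3: add_edge(C, D). Edges now: 2
Op 4: add_edge(B, D). Edges now: 3
Compute levels (Kahn BFS):
  sources (in-degree 0): B, C
  process B: level=0
    B->D: in-degree(D)=1, level(D)>=1
  process C: level=0
    C->D: in-degree(D)=0, level(D)=1, enqueue
  process D: level=1
    D->A: in-degree(A)=0, level(A)=2, enqueue
  process A: level=2
All levels: A:2, B:0, C:0, D:1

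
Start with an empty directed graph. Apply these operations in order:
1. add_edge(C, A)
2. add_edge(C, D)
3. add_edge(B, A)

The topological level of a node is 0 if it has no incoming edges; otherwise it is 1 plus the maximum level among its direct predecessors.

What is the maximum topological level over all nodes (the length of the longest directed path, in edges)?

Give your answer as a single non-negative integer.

Answer: 1

Derivation:
Op 1: add_edge(C, A). Edges now: 1
Op 2: add_edge(C, D). Edges now: 2
Op 3: add_edge(B, A). Edges now: 3
Compute levels (Kahn BFS):
  sources (in-degree 0): B, C
  process B: level=0
    B->A: in-degree(A)=1, level(A)>=1
  process C: level=0
    C->A: in-degree(A)=0, level(A)=1, enqueue
    C->D: in-degree(D)=0, level(D)=1, enqueue
  process A: level=1
  process D: level=1
All levels: A:1, B:0, C:0, D:1
max level = 1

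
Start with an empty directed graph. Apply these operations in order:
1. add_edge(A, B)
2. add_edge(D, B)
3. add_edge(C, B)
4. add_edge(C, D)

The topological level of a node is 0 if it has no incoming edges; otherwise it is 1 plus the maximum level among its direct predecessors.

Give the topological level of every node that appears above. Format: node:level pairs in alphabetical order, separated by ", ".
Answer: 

Answer: A:0, B:2, C:0, D:1

Derivation:
Op 1: add_edge(A, B). Edges now: 1
Op 2: add_edge(D, B). Edges now: 2
Op 3: add_edge(C, B). Edges now: 3
Op 4: add_edge(C, D). Edges now: 4
Compute levels (Kahn BFS):
  sources (in-degree 0): A, C
  process A: level=0
    A->B: in-degree(B)=2, level(B)>=1
  process C: level=0
    C->B: in-degree(B)=1, level(B)>=1
    C->D: in-degree(D)=0, level(D)=1, enqueue
  process D: level=1
    D->B: in-degree(B)=0, level(B)=2, enqueue
  process B: level=2
All levels: A:0, B:2, C:0, D:1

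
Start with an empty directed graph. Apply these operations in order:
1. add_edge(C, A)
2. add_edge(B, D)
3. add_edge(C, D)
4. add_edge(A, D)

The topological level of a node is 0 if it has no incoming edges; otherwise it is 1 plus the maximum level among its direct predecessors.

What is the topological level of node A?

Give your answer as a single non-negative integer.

Op 1: add_edge(C, A). Edges now: 1
Op 2: add_edge(B, D). Edges now: 2
Op 3: add_edge(C, D). Edges now: 3
Op 4: add_edge(A, D). Edges now: 4
Compute levels (Kahn BFS):
  sources (in-degree 0): B, C
  process B: level=0
    B->D: in-degree(D)=2, level(D)>=1
  process C: level=0
    C->A: in-degree(A)=0, level(A)=1, enqueue
    C->D: in-degree(D)=1, level(D)>=1
  process A: level=1
    A->D: in-degree(D)=0, level(D)=2, enqueue
  process D: level=2
All levels: A:1, B:0, C:0, D:2
level(A) = 1

Answer: 1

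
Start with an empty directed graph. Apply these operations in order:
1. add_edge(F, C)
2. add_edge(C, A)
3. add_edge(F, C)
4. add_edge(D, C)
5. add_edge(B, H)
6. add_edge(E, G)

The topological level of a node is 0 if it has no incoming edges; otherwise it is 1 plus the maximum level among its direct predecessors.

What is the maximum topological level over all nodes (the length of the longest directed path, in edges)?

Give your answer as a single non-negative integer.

Answer: 2

Derivation:
Op 1: add_edge(F, C). Edges now: 1
Op 2: add_edge(C, A). Edges now: 2
Op 3: add_edge(F, C) (duplicate, no change). Edges now: 2
Op 4: add_edge(D, C). Edges now: 3
Op 5: add_edge(B, H). Edges now: 4
Op 6: add_edge(E, G). Edges now: 5
Compute levels (Kahn BFS):
  sources (in-degree 0): B, D, E, F
  process B: level=0
    B->H: in-degree(H)=0, level(H)=1, enqueue
  process D: level=0
    D->C: in-degree(C)=1, level(C)>=1
  process E: level=0
    E->G: in-degree(G)=0, level(G)=1, enqueue
  process F: level=0
    F->C: in-degree(C)=0, level(C)=1, enqueue
  process H: level=1
  process G: level=1
  process C: level=1
    C->A: in-degree(A)=0, level(A)=2, enqueue
  process A: level=2
All levels: A:2, B:0, C:1, D:0, E:0, F:0, G:1, H:1
max level = 2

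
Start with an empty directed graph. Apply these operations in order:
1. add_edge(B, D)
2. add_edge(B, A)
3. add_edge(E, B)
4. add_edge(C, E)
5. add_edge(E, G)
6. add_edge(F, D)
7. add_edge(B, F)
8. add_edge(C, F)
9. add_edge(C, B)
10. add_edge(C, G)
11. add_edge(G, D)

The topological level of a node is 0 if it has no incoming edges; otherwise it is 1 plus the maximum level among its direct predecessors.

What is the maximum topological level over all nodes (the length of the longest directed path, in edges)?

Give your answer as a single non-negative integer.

Answer: 4

Derivation:
Op 1: add_edge(B, D). Edges now: 1
Op 2: add_edge(B, A). Edges now: 2
Op 3: add_edge(E, B). Edges now: 3
Op 4: add_edge(C, E). Edges now: 4
Op 5: add_edge(E, G). Edges now: 5
Op 6: add_edge(F, D). Edges now: 6
Op 7: add_edge(B, F). Edges now: 7
Op 8: add_edge(C, F). Edges now: 8
Op 9: add_edge(C, B). Edges now: 9
Op 10: add_edge(C, G). Edges now: 10
Op 11: add_edge(G, D). Edges now: 11
Compute levels (Kahn BFS):
  sources (in-degree 0): C
  process C: level=0
    C->B: in-degree(B)=1, level(B)>=1
    C->E: in-degree(E)=0, level(E)=1, enqueue
    C->F: in-degree(F)=1, level(F)>=1
    C->G: in-degree(G)=1, level(G)>=1
  process E: level=1
    E->B: in-degree(B)=0, level(B)=2, enqueue
    E->G: in-degree(G)=0, level(G)=2, enqueue
  process B: level=2
    B->A: in-degree(A)=0, level(A)=3, enqueue
    B->D: in-degree(D)=2, level(D)>=3
    B->F: in-degree(F)=0, level(F)=3, enqueue
  process G: level=2
    G->D: in-degree(D)=1, level(D)>=3
  process A: level=3
  process F: level=3
    F->D: in-degree(D)=0, level(D)=4, enqueue
  process D: level=4
All levels: A:3, B:2, C:0, D:4, E:1, F:3, G:2
max level = 4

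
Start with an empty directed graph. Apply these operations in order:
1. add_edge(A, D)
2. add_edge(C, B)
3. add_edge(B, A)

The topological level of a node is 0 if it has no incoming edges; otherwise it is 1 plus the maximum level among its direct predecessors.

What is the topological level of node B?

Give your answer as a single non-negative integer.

Answer: 1

Derivation:
Op 1: add_edge(A, D). Edges now: 1
Op 2: add_edge(C, B). Edges now: 2
Op 3: add_edge(B, A). Edges now: 3
Compute levels (Kahn BFS):
  sources (in-degree 0): C
  process C: level=0
    C->B: in-degree(B)=0, level(B)=1, enqueue
  process B: level=1
    B->A: in-degree(A)=0, level(A)=2, enqueue
  process A: level=2
    A->D: in-degree(D)=0, level(D)=3, enqueue
  process D: level=3
All levels: A:2, B:1, C:0, D:3
level(B) = 1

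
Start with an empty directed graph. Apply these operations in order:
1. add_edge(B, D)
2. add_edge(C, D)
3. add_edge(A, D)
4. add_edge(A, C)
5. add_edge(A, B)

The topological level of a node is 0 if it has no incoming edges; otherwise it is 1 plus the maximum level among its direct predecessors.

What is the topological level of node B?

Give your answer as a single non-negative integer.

Op 1: add_edge(B, D). Edges now: 1
Op 2: add_edge(C, D). Edges now: 2
Op 3: add_edge(A, D). Edges now: 3
Op 4: add_edge(A, C). Edges now: 4
Op 5: add_edge(A, B). Edges now: 5
Compute levels (Kahn BFS):
  sources (in-degree 0): A
  process A: level=0
    A->B: in-degree(B)=0, level(B)=1, enqueue
    A->C: in-degree(C)=0, level(C)=1, enqueue
    A->D: in-degree(D)=2, level(D)>=1
  process B: level=1
    B->D: in-degree(D)=1, level(D)>=2
  process C: level=1
    C->D: in-degree(D)=0, level(D)=2, enqueue
  process D: level=2
All levels: A:0, B:1, C:1, D:2
level(B) = 1

Answer: 1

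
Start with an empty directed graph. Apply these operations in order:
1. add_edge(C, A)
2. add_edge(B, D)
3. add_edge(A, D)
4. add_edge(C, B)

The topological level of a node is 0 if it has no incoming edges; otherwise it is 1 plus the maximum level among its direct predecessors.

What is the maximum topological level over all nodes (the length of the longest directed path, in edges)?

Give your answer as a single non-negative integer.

Op 1: add_edge(C, A). Edges now: 1
Op 2: add_edge(B, D). Edges now: 2
Op 3: add_edge(A, D). Edges now: 3
Op 4: add_edge(C, B). Edges now: 4
Compute levels (Kahn BFS):
  sources (in-degree 0): C
  process C: level=0
    C->A: in-degree(A)=0, level(A)=1, enqueue
    C->B: in-degree(B)=0, level(B)=1, enqueue
  process A: level=1
    A->D: in-degree(D)=1, level(D)>=2
  process B: level=1
    B->D: in-degree(D)=0, level(D)=2, enqueue
  process D: level=2
All levels: A:1, B:1, C:0, D:2
max level = 2

Answer: 2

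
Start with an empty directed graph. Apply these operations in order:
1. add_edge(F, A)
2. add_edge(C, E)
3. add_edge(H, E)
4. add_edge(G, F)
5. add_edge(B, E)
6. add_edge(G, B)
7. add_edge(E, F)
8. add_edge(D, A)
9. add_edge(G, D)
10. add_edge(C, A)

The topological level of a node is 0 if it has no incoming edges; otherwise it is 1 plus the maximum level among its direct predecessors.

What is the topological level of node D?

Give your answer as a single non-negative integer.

Answer: 1

Derivation:
Op 1: add_edge(F, A). Edges now: 1
Op 2: add_edge(C, E). Edges now: 2
Op 3: add_edge(H, E). Edges now: 3
Op 4: add_edge(G, F). Edges now: 4
Op 5: add_edge(B, E). Edges now: 5
Op 6: add_edge(G, B). Edges now: 6
Op 7: add_edge(E, F). Edges now: 7
Op 8: add_edge(D, A). Edges now: 8
Op 9: add_edge(G, D). Edges now: 9
Op 10: add_edge(C, A). Edges now: 10
Compute levels (Kahn BFS):
  sources (in-degree 0): C, G, H
  process C: level=0
    C->A: in-degree(A)=2, level(A)>=1
    C->E: in-degree(E)=2, level(E)>=1
  process G: level=0
    G->B: in-degree(B)=0, level(B)=1, enqueue
    G->D: in-degree(D)=0, level(D)=1, enqueue
    G->F: in-degree(F)=1, level(F)>=1
  process H: level=0
    H->E: in-degree(E)=1, level(E)>=1
  process B: level=1
    B->E: in-degree(E)=0, level(E)=2, enqueue
  process D: level=1
    D->A: in-degree(A)=1, level(A)>=2
  process E: level=2
    E->F: in-degree(F)=0, level(F)=3, enqueue
  process F: level=3
    F->A: in-degree(A)=0, level(A)=4, enqueue
  process A: level=4
All levels: A:4, B:1, C:0, D:1, E:2, F:3, G:0, H:0
level(D) = 1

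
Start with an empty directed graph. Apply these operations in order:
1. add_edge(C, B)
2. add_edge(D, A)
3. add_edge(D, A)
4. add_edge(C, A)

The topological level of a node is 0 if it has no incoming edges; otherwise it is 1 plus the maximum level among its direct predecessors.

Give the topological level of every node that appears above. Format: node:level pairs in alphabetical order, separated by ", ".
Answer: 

Op 1: add_edge(C, B). Edges now: 1
Op 2: add_edge(D, A). Edges now: 2
Op 3: add_edge(D, A) (duplicate, no change). Edges now: 2
Op 4: add_edge(C, A). Edges now: 3
Compute levels (Kahn BFS):
  sources (in-degree 0): C, D
  process C: level=0
    C->A: in-degree(A)=1, level(A)>=1
    C->B: in-degree(B)=0, level(B)=1, enqueue
  process D: level=0
    D->A: in-degree(A)=0, level(A)=1, enqueue
  process B: level=1
  process A: level=1
All levels: A:1, B:1, C:0, D:0

Answer: A:1, B:1, C:0, D:0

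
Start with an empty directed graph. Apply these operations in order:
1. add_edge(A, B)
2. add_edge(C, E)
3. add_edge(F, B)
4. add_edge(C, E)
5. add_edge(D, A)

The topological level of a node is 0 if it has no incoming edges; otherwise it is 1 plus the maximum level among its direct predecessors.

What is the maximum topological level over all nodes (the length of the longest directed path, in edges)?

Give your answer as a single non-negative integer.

Answer: 2

Derivation:
Op 1: add_edge(A, B). Edges now: 1
Op 2: add_edge(C, E). Edges now: 2
Op 3: add_edge(F, B). Edges now: 3
Op 4: add_edge(C, E) (duplicate, no change). Edges now: 3
Op 5: add_edge(D, A). Edges now: 4
Compute levels (Kahn BFS):
  sources (in-degree 0): C, D, F
  process C: level=0
    C->E: in-degree(E)=0, level(E)=1, enqueue
  process D: level=0
    D->A: in-degree(A)=0, level(A)=1, enqueue
  process F: level=0
    F->B: in-degree(B)=1, level(B)>=1
  process E: level=1
  process A: level=1
    A->B: in-degree(B)=0, level(B)=2, enqueue
  process B: level=2
All levels: A:1, B:2, C:0, D:0, E:1, F:0
max level = 2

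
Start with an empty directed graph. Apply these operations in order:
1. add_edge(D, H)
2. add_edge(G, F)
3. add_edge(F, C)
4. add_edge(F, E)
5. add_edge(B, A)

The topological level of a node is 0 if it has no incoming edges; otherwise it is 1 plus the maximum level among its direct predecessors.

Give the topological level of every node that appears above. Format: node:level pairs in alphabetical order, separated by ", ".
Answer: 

Answer: A:1, B:0, C:2, D:0, E:2, F:1, G:0, H:1

Derivation:
Op 1: add_edge(D, H). Edges now: 1
Op 2: add_edge(G, F). Edges now: 2
Op 3: add_edge(F, C). Edges now: 3
Op 4: add_edge(F, E). Edges now: 4
Op 5: add_edge(B, A). Edges now: 5
Compute levels (Kahn BFS):
  sources (in-degree 0): B, D, G
  process B: level=0
    B->A: in-degree(A)=0, level(A)=1, enqueue
  process D: level=0
    D->H: in-degree(H)=0, level(H)=1, enqueue
  process G: level=0
    G->F: in-degree(F)=0, level(F)=1, enqueue
  process A: level=1
  process H: level=1
  process F: level=1
    F->C: in-degree(C)=0, level(C)=2, enqueue
    F->E: in-degree(E)=0, level(E)=2, enqueue
  process C: level=2
  process E: level=2
All levels: A:1, B:0, C:2, D:0, E:2, F:1, G:0, H:1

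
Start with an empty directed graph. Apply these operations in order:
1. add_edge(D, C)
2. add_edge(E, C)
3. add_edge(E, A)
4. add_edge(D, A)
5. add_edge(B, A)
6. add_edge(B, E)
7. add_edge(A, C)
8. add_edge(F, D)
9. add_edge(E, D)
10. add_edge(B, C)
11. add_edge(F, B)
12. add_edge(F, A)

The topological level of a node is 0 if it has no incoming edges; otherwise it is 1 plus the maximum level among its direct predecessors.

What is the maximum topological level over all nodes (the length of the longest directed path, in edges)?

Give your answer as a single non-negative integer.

Op 1: add_edge(D, C). Edges now: 1
Op 2: add_edge(E, C). Edges now: 2
Op 3: add_edge(E, A). Edges now: 3
Op 4: add_edge(D, A). Edges now: 4
Op 5: add_edge(B, A). Edges now: 5
Op 6: add_edge(B, E). Edges now: 6
Op 7: add_edge(A, C). Edges now: 7
Op 8: add_edge(F, D). Edges now: 8
Op 9: add_edge(E, D). Edges now: 9
Op 10: add_edge(B, C). Edges now: 10
Op 11: add_edge(F, B). Edges now: 11
Op 12: add_edge(F, A). Edges now: 12
Compute levels (Kahn BFS):
  sources (in-degree 0): F
  process F: level=0
    F->A: in-degree(A)=3, level(A)>=1
    F->B: in-degree(B)=0, level(B)=1, enqueue
    F->D: in-degree(D)=1, level(D)>=1
  process B: level=1
    B->A: in-degree(A)=2, level(A)>=2
    B->C: in-degree(C)=3, level(C)>=2
    B->E: in-degree(E)=0, level(E)=2, enqueue
  process E: level=2
    E->A: in-degree(A)=1, level(A)>=3
    E->C: in-degree(C)=2, level(C)>=3
    E->D: in-degree(D)=0, level(D)=3, enqueue
  process D: level=3
    D->A: in-degree(A)=0, level(A)=4, enqueue
    D->C: in-degree(C)=1, level(C)>=4
  process A: level=4
    A->C: in-degree(C)=0, level(C)=5, enqueue
  process C: level=5
All levels: A:4, B:1, C:5, D:3, E:2, F:0
max level = 5

Answer: 5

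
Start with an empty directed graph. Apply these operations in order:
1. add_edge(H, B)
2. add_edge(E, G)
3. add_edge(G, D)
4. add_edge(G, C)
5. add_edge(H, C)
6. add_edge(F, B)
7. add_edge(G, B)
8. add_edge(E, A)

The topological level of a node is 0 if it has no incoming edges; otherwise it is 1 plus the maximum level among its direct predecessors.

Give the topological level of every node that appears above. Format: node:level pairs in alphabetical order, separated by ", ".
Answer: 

Op 1: add_edge(H, B). Edges now: 1
Op 2: add_edge(E, G). Edges now: 2
Op 3: add_edge(G, D). Edges now: 3
Op 4: add_edge(G, C). Edges now: 4
Op 5: add_edge(H, C). Edges now: 5
Op 6: add_edge(F, B). Edges now: 6
Op 7: add_edge(G, B). Edges now: 7
Op 8: add_edge(E, A). Edges now: 8
Compute levels (Kahn BFS):
  sources (in-degree 0): E, F, H
  process E: level=0
    E->A: in-degree(A)=0, level(A)=1, enqueue
    E->G: in-degree(G)=0, level(G)=1, enqueue
  process F: level=0
    F->B: in-degree(B)=2, level(B)>=1
  process H: level=0
    H->B: in-degree(B)=1, level(B)>=1
    H->C: in-degree(C)=1, level(C)>=1
  process A: level=1
  process G: level=1
    G->B: in-degree(B)=0, level(B)=2, enqueue
    G->C: in-degree(C)=0, level(C)=2, enqueue
    G->D: in-degree(D)=0, level(D)=2, enqueue
  process B: level=2
  process C: level=2
  process D: level=2
All levels: A:1, B:2, C:2, D:2, E:0, F:0, G:1, H:0

Answer: A:1, B:2, C:2, D:2, E:0, F:0, G:1, H:0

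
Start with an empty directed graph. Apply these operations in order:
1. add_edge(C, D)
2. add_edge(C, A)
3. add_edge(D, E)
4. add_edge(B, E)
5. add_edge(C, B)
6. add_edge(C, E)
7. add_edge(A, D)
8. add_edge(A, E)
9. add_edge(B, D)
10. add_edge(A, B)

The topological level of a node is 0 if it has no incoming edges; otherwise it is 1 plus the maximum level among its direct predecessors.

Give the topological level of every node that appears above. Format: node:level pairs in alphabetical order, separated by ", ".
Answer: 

Op 1: add_edge(C, D). Edges now: 1
Op 2: add_edge(C, A). Edges now: 2
Op 3: add_edge(D, E). Edges now: 3
Op 4: add_edge(B, E). Edges now: 4
Op 5: add_edge(C, B). Edges now: 5
Op 6: add_edge(C, E). Edges now: 6
Op 7: add_edge(A, D). Edges now: 7
Op 8: add_edge(A, E). Edges now: 8
Op 9: add_edge(B, D). Edges now: 9
Op 10: add_edge(A, B). Edges now: 10
Compute levels (Kahn BFS):
  sources (in-degree 0): C
  process C: level=0
    C->A: in-degree(A)=0, level(A)=1, enqueue
    C->B: in-degree(B)=1, level(B)>=1
    C->D: in-degree(D)=2, level(D)>=1
    C->E: in-degree(E)=3, level(E)>=1
  process A: level=1
    A->B: in-degree(B)=0, level(B)=2, enqueue
    A->D: in-degree(D)=1, level(D)>=2
    A->E: in-degree(E)=2, level(E)>=2
  process B: level=2
    B->D: in-degree(D)=0, level(D)=3, enqueue
    B->E: in-degree(E)=1, level(E)>=3
  process D: level=3
    D->E: in-degree(E)=0, level(E)=4, enqueue
  process E: level=4
All levels: A:1, B:2, C:0, D:3, E:4

Answer: A:1, B:2, C:0, D:3, E:4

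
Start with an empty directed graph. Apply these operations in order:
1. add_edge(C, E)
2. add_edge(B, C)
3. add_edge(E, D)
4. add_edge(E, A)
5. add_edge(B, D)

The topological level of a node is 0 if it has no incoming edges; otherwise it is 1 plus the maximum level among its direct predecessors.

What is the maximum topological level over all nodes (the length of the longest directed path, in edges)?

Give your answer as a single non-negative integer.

Answer: 3

Derivation:
Op 1: add_edge(C, E). Edges now: 1
Op 2: add_edge(B, C). Edges now: 2
Op 3: add_edge(E, D). Edges now: 3
Op 4: add_edge(E, A). Edges now: 4
Op 5: add_edge(B, D). Edges now: 5
Compute levels (Kahn BFS):
  sources (in-degree 0): B
  process B: level=0
    B->C: in-degree(C)=0, level(C)=1, enqueue
    B->D: in-degree(D)=1, level(D)>=1
  process C: level=1
    C->E: in-degree(E)=0, level(E)=2, enqueue
  process E: level=2
    E->A: in-degree(A)=0, level(A)=3, enqueue
    E->D: in-degree(D)=0, level(D)=3, enqueue
  process A: level=3
  process D: level=3
All levels: A:3, B:0, C:1, D:3, E:2
max level = 3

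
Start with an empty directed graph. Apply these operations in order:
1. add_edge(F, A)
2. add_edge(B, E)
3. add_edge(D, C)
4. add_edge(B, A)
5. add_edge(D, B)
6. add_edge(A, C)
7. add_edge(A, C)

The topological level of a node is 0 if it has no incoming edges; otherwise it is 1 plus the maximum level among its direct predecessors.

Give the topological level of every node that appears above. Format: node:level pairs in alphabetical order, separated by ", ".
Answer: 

Answer: A:2, B:1, C:3, D:0, E:2, F:0

Derivation:
Op 1: add_edge(F, A). Edges now: 1
Op 2: add_edge(B, E). Edges now: 2
Op 3: add_edge(D, C). Edges now: 3
Op 4: add_edge(B, A). Edges now: 4
Op 5: add_edge(D, B). Edges now: 5
Op 6: add_edge(A, C). Edges now: 6
Op 7: add_edge(A, C) (duplicate, no change). Edges now: 6
Compute levels (Kahn BFS):
  sources (in-degree 0): D, F
  process D: level=0
    D->B: in-degree(B)=0, level(B)=1, enqueue
    D->C: in-degree(C)=1, level(C)>=1
  process F: level=0
    F->A: in-degree(A)=1, level(A)>=1
  process B: level=1
    B->A: in-degree(A)=0, level(A)=2, enqueue
    B->E: in-degree(E)=0, level(E)=2, enqueue
  process A: level=2
    A->C: in-degree(C)=0, level(C)=3, enqueue
  process E: level=2
  process C: level=3
All levels: A:2, B:1, C:3, D:0, E:2, F:0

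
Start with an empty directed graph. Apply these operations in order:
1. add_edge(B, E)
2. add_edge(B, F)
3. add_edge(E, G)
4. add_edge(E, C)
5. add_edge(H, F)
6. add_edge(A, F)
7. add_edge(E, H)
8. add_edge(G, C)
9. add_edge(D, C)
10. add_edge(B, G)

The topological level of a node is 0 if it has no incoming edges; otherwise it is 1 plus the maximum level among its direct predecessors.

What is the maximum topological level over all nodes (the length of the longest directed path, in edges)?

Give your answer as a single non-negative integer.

Answer: 3

Derivation:
Op 1: add_edge(B, E). Edges now: 1
Op 2: add_edge(B, F). Edges now: 2
Op 3: add_edge(E, G). Edges now: 3
Op 4: add_edge(E, C). Edges now: 4
Op 5: add_edge(H, F). Edges now: 5
Op 6: add_edge(A, F). Edges now: 6
Op 7: add_edge(E, H). Edges now: 7
Op 8: add_edge(G, C). Edges now: 8
Op 9: add_edge(D, C). Edges now: 9
Op 10: add_edge(B, G). Edges now: 10
Compute levels (Kahn BFS):
  sources (in-degree 0): A, B, D
  process A: level=0
    A->F: in-degree(F)=2, level(F)>=1
  process B: level=0
    B->E: in-degree(E)=0, level(E)=1, enqueue
    B->F: in-degree(F)=1, level(F)>=1
    B->G: in-degree(G)=1, level(G)>=1
  process D: level=0
    D->C: in-degree(C)=2, level(C)>=1
  process E: level=1
    E->C: in-degree(C)=1, level(C)>=2
    E->G: in-degree(G)=0, level(G)=2, enqueue
    E->H: in-degree(H)=0, level(H)=2, enqueue
  process G: level=2
    G->C: in-degree(C)=0, level(C)=3, enqueue
  process H: level=2
    H->F: in-degree(F)=0, level(F)=3, enqueue
  process C: level=3
  process F: level=3
All levels: A:0, B:0, C:3, D:0, E:1, F:3, G:2, H:2
max level = 3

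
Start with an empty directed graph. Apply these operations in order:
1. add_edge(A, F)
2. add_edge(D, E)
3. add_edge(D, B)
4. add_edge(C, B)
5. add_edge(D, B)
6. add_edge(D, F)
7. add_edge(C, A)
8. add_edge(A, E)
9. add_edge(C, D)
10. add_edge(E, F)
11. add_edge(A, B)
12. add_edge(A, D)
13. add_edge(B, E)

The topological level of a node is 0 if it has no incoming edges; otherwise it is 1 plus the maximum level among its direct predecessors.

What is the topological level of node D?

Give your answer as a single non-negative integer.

Answer: 2

Derivation:
Op 1: add_edge(A, F). Edges now: 1
Op 2: add_edge(D, E). Edges now: 2
Op 3: add_edge(D, B). Edges now: 3
Op 4: add_edge(C, B). Edges now: 4
Op 5: add_edge(D, B) (duplicate, no change). Edges now: 4
Op 6: add_edge(D, F). Edges now: 5
Op 7: add_edge(C, A). Edges now: 6
Op 8: add_edge(A, E). Edges now: 7
Op 9: add_edge(C, D). Edges now: 8
Op 10: add_edge(E, F). Edges now: 9
Op 11: add_edge(A, B). Edges now: 10
Op 12: add_edge(A, D). Edges now: 11
Op 13: add_edge(B, E). Edges now: 12
Compute levels (Kahn BFS):
  sources (in-degree 0): C
  process C: level=0
    C->A: in-degree(A)=0, level(A)=1, enqueue
    C->B: in-degree(B)=2, level(B)>=1
    C->D: in-degree(D)=1, level(D)>=1
  process A: level=1
    A->B: in-degree(B)=1, level(B)>=2
    A->D: in-degree(D)=0, level(D)=2, enqueue
    A->E: in-degree(E)=2, level(E)>=2
    A->F: in-degree(F)=2, level(F)>=2
  process D: level=2
    D->B: in-degree(B)=0, level(B)=3, enqueue
    D->E: in-degree(E)=1, level(E)>=3
    D->F: in-degree(F)=1, level(F)>=3
  process B: level=3
    B->E: in-degree(E)=0, level(E)=4, enqueue
  process E: level=4
    E->F: in-degree(F)=0, level(F)=5, enqueue
  process F: level=5
All levels: A:1, B:3, C:0, D:2, E:4, F:5
level(D) = 2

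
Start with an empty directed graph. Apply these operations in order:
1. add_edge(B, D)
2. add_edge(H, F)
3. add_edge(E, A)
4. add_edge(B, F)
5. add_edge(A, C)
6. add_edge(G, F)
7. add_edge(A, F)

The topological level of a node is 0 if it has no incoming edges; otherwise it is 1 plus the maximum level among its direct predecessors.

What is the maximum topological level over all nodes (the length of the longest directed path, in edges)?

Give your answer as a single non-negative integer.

Op 1: add_edge(B, D). Edges now: 1
Op 2: add_edge(H, F). Edges now: 2
Op 3: add_edge(E, A). Edges now: 3
Op 4: add_edge(B, F). Edges now: 4
Op 5: add_edge(A, C). Edges now: 5
Op 6: add_edge(G, F). Edges now: 6
Op 7: add_edge(A, F). Edges now: 7
Compute levels (Kahn BFS):
  sources (in-degree 0): B, E, G, H
  process B: level=0
    B->D: in-degree(D)=0, level(D)=1, enqueue
    B->F: in-degree(F)=3, level(F)>=1
  process E: level=0
    E->A: in-degree(A)=0, level(A)=1, enqueue
  process G: level=0
    G->F: in-degree(F)=2, level(F)>=1
  process H: level=0
    H->F: in-degree(F)=1, level(F)>=1
  process D: level=1
  process A: level=1
    A->C: in-degree(C)=0, level(C)=2, enqueue
    A->F: in-degree(F)=0, level(F)=2, enqueue
  process C: level=2
  process F: level=2
All levels: A:1, B:0, C:2, D:1, E:0, F:2, G:0, H:0
max level = 2

Answer: 2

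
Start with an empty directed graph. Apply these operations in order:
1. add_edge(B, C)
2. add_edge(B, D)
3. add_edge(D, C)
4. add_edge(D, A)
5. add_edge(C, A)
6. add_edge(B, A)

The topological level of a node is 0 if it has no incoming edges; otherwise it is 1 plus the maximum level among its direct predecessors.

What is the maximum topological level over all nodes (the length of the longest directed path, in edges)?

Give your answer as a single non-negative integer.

Answer: 3

Derivation:
Op 1: add_edge(B, C). Edges now: 1
Op 2: add_edge(B, D). Edges now: 2
Op 3: add_edge(D, C). Edges now: 3
Op 4: add_edge(D, A). Edges now: 4
Op 5: add_edge(C, A). Edges now: 5
Op 6: add_edge(B, A). Edges now: 6
Compute levels (Kahn BFS):
  sources (in-degree 0): B
  process B: level=0
    B->A: in-degree(A)=2, level(A)>=1
    B->C: in-degree(C)=1, level(C)>=1
    B->D: in-degree(D)=0, level(D)=1, enqueue
  process D: level=1
    D->A: in-degree(A)=1, level(A)>=2
    D->C: in-degree(C)=0, level(C)=2, enqueue
  process C: level=2
    C->A: in-degree(A)=0, level(A)=3, enqueue
  process A: level=3
All levels: A:3, B:0, C:2, D:1
max level = 3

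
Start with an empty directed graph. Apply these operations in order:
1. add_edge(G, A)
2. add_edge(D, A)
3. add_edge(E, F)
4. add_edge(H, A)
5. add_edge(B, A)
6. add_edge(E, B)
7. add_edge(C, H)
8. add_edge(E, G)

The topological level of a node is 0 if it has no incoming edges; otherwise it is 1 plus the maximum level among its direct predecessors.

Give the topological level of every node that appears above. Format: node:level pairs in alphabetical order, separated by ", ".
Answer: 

Answer: A:2, B:1, C:0, D:0, E:0, F:1, G:1, H:1

Derivation:
Op 1: add_edge(G, A). Edges now: 1
Op 2: add_edge(D, A). Edges now: 2
Op 3: add_edge(E, F). Edges now: 3
Op 4: add_edge(H, A). Edges now: 4
Op 5: add_edge(B, A). Edges now: 5
Op 6: add_edge(E, B). Edges now: 6
Op 7: add_edge(C, H). Edges now: 7
Op 8: add_edge(E, G). Edges now: 8
Compute levels (Kahn BFS):
  sources (in-degree 0): C, D, E
  process C: level=0
    C->H: in-degree(H)=0, level(H)=1, enqueue
  process D: level=0
    D->A: in-degree(A)=3, level(A)>=1
  process E: level=0
    E->B: in-degree(B)=0, level(B)=1, enqueue
    E->F: in-degree(F)=0, level(F)=1, enqueue
    E->G: in-degree(G)=0, level(G)=1, enqueue
  process H: level=1
    H->A: in-degree(A)=2, level(A)>=2
  process B: level=1
    B->A: in-degree(A)=1, level(A)>=2
  process F: level=1
  process G: level=1
    G->A: in-degree(A)=0, level(A)=2, enqueue
  process A: level=2
All levels: A:2, B:1, C:0, D:0, E:0, F:1, G:1, H:1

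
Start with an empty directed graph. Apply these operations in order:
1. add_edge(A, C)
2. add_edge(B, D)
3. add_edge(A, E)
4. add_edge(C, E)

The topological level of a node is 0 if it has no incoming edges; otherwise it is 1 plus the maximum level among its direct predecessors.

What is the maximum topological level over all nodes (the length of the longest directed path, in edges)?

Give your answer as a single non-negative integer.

Answer: 2

Derivation:
Op 1: add_edge(A, C). Edges now: 1
Op 2: add_edge(B, D). Edges now: 2
Op 3: add_edge(A, E). Edges now: 3
Op 4: add_edge(C, E). Edges now: 4
Compute levels (Kahn BFS):
  sources (in-degree 0): A, B
  process A: level=0
    A->C: in-degree(C)=0, level(C)=1, enqueue
    A->E: in-degree(E)=1, level(E)>=1
  process B: level=0
    B->D: in-degree(D)=0, level(D)=1, enqueue
  process C: level=1
    C->E: in-degree(E)=0, level(E)=2, enqueue
  process D: level=1
  process E: level=2
All levels: A:0, B:0, C:1, D:1, E:2
max level = 2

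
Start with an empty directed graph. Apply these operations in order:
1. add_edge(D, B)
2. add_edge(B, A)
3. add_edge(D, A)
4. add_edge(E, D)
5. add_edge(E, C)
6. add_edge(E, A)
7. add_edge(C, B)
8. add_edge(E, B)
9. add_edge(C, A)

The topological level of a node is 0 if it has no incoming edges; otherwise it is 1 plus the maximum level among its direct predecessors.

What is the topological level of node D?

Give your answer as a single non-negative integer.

Answer: 1

Derivation:
Op 1: add_edge(D, B). Edges now: 1
Op 2: add_edge(B, A). Edges now: 2
Op 3: add_edge(D, A). Edges now: 3
Op 4: add_edge(E, D). Edges now: 4
Op 5: add_edge(E, C). Edges now: 5
Op 6: add_edge(E, A). Edges now: 6
Op 7: add_edge(C, B). Edges now: 7
Op 8: add_edge(E, B). Edges now: 8
Op 9: add_edge(C, A). Edges now: 9
Compute levels (Kahn BFS):
  sources (in-degree 0): E
  process E: level=0
    E->A: in-degree(A)=3, level(A)>=1
    E->B: in-degree(B)=2, level(B)>=1
    E->C: in-degree(C)=0, level(C)=1, enqueue
    E->D: in-degree(D)=0, level(D)=1, enqueue
  process C: level=1
    C->A: in-degree(A)=2, level(A)>=2
    C->B: in-degree(B)=1, level(B)>=2
  process D: level=1
    D->A: in-degree(A)=1, level(A)>=2
    D->B: in-degree(B)=0, level(B)=2, enqueue
  process B: level=2
    B->A: in-degree(A)=0, level(A)=3, enqueue
  process A: level=3
All levels: A:3, B:2, C:1, D:1, E:0
level(D) = 1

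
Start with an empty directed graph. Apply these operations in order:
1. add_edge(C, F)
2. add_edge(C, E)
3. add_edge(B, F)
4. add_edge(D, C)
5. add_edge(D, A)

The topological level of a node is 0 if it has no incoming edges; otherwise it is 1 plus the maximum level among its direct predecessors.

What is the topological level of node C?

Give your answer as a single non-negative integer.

Op 1: add_edge(C, F). Edges now: 1
Op 2: add_edge(C, E). Edges now: 2
Op 3: add_edge(B, F). Edges now: 3
Op 4: add_edge(D, C). Edges now: 4
Op 5: add_edge(D, A). Edges now: 5
Compute levels (Kahn BFS):
  sources (in-degree 0): B, D
  process B: level=0
    B->F: in-degree(F)=1, level(F)>=1
  process D: level=0
    D->A: in-degree(A)=0, level(A)=1, enqueue
    D->C: in-degree(C)=0, level(C)=1, enqueue
  process A: level=1
  process C: level=1
    C->E: in-degree(E)=0, level(E)=2, enqueue
    C->F: in-degree(F)=0, level(F)=2, enqueue
  process E: level=2
  process F: level=2
All levels: A:1, B:0, C:1, D:0, E:2, F:2
level(C) = 1

Answer: 1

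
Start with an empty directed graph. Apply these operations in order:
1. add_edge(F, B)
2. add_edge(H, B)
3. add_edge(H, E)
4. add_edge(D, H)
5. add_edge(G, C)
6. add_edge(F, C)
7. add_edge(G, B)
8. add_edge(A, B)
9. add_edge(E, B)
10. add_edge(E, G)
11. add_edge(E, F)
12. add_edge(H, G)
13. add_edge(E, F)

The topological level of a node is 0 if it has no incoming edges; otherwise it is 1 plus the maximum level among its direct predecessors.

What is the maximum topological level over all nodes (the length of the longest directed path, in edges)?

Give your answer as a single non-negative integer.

Answer: 4

Derivation:
Op 1: add_edge(F, B). Edges now: 1
Op 2: add_edge(H, B). Edges now: 2
Op 3: add_edge(H, E). Edges now: 3
Op 4: add_edge(D, H). Edges now: 4
Op 5: add_edge(G, C). Edges now: 5
Op 6: add_edge(F, C). Edges now: 6
Op 7: add_edge(G, B). Edges now: 7
Op 8: add_edge(A, B). Edges now: 8
Op 9: add_edge(E, B). Edges now: 9
Op 10: add_edge(E, G). Edges now: 10
Op 11: add_edge(E, F). Edges now: 11
Op 12: add_edge(H, G). Edges now: 12
Op 13: add_edge(E, F) (duplicate, no change). Edges now: 12
Compute levels (Kahn BFS):
  sources (in-degree 0): A, D
  process A: level=0
    A->B: in-degree(B)=4, level(B)>=1
  process D: level=0
    D->H: in-degree(H)=0, level(H)=1, enqueue
  process H: level=1
    H->B: in-degree(B)=3, level(B)>=2
    H->E: in-degree(E)=0, level(E)=2, enqueue
    H->G: in-degree(G)=1, level(G)>=2
  process E: level=2
    E->B: in-degree(B)=2, level(B)>=3
    E->F: in-degree(F)=0, level(F)=3, enqueue
    E->G: in-degree(G)=0, level(G)=3, enqueue
  process F: level=3
    F->B: in-degree(B)=1, level(B)>=4
    F->C: in-degree(C)=1, level(C)>=4
  process G: level=3
    G->B: in-degree(B)=0, level(B)=4, enqueue
    G->C: in-degree(C)=0, level(C)=4, enqueue
  process B: level=4
  process C: level=4
All levels: A:0, B:4, C:4, D:0, E:2, F:3, G:3, H:1
max level = 4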